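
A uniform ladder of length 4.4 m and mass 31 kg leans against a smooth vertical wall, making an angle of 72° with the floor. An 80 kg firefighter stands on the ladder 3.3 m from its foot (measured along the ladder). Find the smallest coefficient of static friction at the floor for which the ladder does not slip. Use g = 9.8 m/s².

μ_min ≈ 0.221

About the foot of the ladder:
Ladder weight 31×9.8 = 303.8 N acts at 2.2 m along the ladder; its horizontal arm is 2.2·cos72° = 0.6798 m → τ = 206.5 N·m clockwise.
Firefighter: 80×9.8 = 784 N at 3.3 m → arm 1.02 m → τ = 799.7 N·m clockwise.
Wall normal N acts horizontally at the top; its moment arm is the height L sinθ = 4.4·sin72° = 4.185 m, counterclockwise.
Setting net torque to zero: N × 4.185 = 1006 → N = 240.4 N.
ΣFx = 0 ⇒ f = N_wall = 240.4 N. ΣFy = 0 ⇒ N_floor = 1088 N.
μ_min = f / N_floor = 240.4 / 1088 = 0.221.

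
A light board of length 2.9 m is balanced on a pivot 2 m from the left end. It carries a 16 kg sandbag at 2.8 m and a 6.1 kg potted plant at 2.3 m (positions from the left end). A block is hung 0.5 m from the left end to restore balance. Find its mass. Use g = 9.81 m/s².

m ≈ 9.75 kg

Take moments about the pivot (at 2 m from the left end).
Sandbag: 16 × 9.81 = 157 N down at 2.8 m → arm 0.8 m, τ = 157 × 0.8 = 125.6 N·m clockwise.
Potted plant: 6.1 × 9.81 = 59.84 N down at 2.3 m → arm 0.3 m, τ = 59.84 × 0.3 = 17.95 N·m clockwise.
Net moment of known loads = 143.5 N·m clockwise.
An unknown mass m at 0.5 m has arm 1.5 m; its moment is m·g·1.5 counterclockwise.
Balancing moments: m × 9.81 × 1.5 = 143.5, giving m = 143.5 / (9.81 × 1.5) = 9.75 kg.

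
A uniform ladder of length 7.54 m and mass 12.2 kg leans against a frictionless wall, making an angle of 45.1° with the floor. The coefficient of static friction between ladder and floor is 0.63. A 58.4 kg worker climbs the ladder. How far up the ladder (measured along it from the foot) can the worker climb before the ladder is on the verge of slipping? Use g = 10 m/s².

Sum moments about the foot of the ladder (the floor normal and friction both act there and drop out).
Ladder weight 12.2×10 = 122 N acts at 3.77 m along the ladder; its horizontal arm is 3.77·cos45.1° = 2.661 m → τ = 324.6 N·m clockwise.
Worker weight 58.4×10 = 584 N at distance d → arm d·cos45.1° → τ = 584·d·0.7059 clockwise.
Wall normal N at the top has arm L sinθ = 5.341 m counterclockwise, so Στ = 0 gives N·5.341 = 324.6 + 412.2·d.
ΣFy = 0 ⇒ N_floor = 706 N, so the maximum friction is μ_s·N_floor = 0.63×706 = 444.8 N. ΣFx = 0 ⇒ N_wall = f, so at the slipping point N = 444.8 N.
Substituting: 444.8×5.341 = 324.6 + 412.2·d ⇒ d = (2376 − 324.6) / 412.2 = 4.98 m.

d ≈ 4.98 m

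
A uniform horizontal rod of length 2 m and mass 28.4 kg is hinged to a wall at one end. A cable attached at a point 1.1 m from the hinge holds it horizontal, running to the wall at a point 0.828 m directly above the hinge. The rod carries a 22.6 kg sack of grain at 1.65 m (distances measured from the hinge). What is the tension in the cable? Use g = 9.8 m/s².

Choose the hinge as the axis so the unknown hinge reaction has zero arm there.
Beam weight: 28.4 × 9.8 = 278.3 N down at 1 m → arm 1 m, τ = 278.3 × 1 = 278.3 N·m clockwise.
Sack of grain: 22.6 × 9.8 = 221.5 N down at 1.65 m → arm 1.65 m, τ = 221.5 × 1.65 = 365.5 N·m clockwise.
Total clockwise load moment = 643.8 N·m.
The cable tension T acts at 1.1 m; only its component perpendicular to the rod, T sinθ, produces torque. sinθ = h/√(h²+d²) = 0.828/√(0.828²+1.1²) = 0.6014.
For rotational equilibrium, T × 1.1 × 0.6014 = 643.8, so T = 643.8 / 0.6615 = 973 N.

T ≈ 973 N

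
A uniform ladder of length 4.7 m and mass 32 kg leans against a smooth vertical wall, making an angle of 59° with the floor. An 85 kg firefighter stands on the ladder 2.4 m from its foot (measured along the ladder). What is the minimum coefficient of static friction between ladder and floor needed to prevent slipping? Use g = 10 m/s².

Take moments about the foot of the ladder.
Ladder weight 32×10 = 320 N acts at 2.35 m along the ladder; its horizontal arm is 2.35·cos59° = 1.21 m → τ = 387.2 N·m clockwise.
Firefighter: 85×10 = 850 N at 2.4 m → arm 1.236 m → τ = 1051 N·m clockwise.
Wall normal N acts horizontally at the top; its moment arm is the height L sinθ = 4.7·sin59° = 4.029 m, counterclockwise.
For rotational equilibrium, N × 4.029 = 1438, so N = 356.9 N.
ΣFx = 0 ⇒ f = N_wall = 356.9 N. ΣFy = 0 ⇒ N_floor = 1170 N.
μ_min = f / N_floor = 356.9 / 1170 = 0.305.

μ_min ≈ 0.305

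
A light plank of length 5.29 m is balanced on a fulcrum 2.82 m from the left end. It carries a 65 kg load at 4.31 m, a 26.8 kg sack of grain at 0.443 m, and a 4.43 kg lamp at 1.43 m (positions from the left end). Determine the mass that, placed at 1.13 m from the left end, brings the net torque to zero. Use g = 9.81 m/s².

Sum moments about the fulcrum (at 2.82 m from the left end) (the support reaction has zero arm there).
Load: 65 × 9.81 = 637.6 N down at 4.31 m → arm 1.49 m, τ = 637.6 × 1.49 = 950 N·m clockwise.
Sack of grain: 26.8 × 9.81 = 262.9 N down at 0.443 m → arm 2.377 m, τ = 262.9 × 2.377 = 624.9 N·m counterclockwise.
Lamp: 4.43 × 9.81 = 43.46 N down at 1.43 m → arm 1.39 m, τ = 43.46 × 1.39 = 60.41 N·m counterclockwise.
Net moment of known loads = 264.7 N·m clockwise.
An unknown mass m at 1.13 m has arm 1.69 m; its moment is m·g·1.69 counterclockwise.
Setting net torque to zero: m × 9.81 × 1.69 = 264.7 → m = 264.7 / (9.81 × 1.69) = 16 kg.

m ≈ 16 kg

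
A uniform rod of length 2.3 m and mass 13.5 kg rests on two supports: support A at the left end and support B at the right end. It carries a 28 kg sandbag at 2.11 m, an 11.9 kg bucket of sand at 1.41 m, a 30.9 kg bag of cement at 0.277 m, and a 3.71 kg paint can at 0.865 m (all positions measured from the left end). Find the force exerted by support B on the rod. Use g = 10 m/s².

R_B ≈ 448 N

Take moments about support A.
Beam weight: 13.5 × 10 = 135 N down at 1.15 m → arm 1.15 m, τ = 135 × 1.15 = 155.2 N·m clockwise.
Sandbag: 28 × 10 = 280 N down at 2.11 m → arm 2.11 m, τ = 280 × 2.11 = 590.8 N·m clockwise.
Bucket of sand: 11.9 × 10 = 119 N down at 1.41 m → arm 1.41 m, τ = 119 × 1.41 = 167.8 N·m clockwise.
Bag of cement: 30.9 × 10 = 309 N down at 0.277 m → arm 0.277 m, τ = 309 × 0.277 = 85.59 N·m clockwise.
Paint can: 3.71 × 10 = 37.1 N down at 0.865 m → arm 0.865 m, τ = 37.1 × 0.865 = 32.09 N·m clockwise.
Net load moment about support A = 1031 N·m clockwise.
Reaction R at support B is upward at 2.3 m, arm 2.3 m → moment R × 2.3 counterclockwise.
Στ = 0 ⇒ R × 2.3 = 1031 ⇒ R = 448 N.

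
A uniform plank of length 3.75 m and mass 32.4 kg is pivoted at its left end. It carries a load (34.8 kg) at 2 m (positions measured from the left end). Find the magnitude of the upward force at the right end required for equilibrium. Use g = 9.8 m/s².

F ≈ 341 N

Take moments about the left end.
Beam weight: 32.4 × 9.8 = 317.5 N down at 1.875 m → arm 1.875 m, τ = 317.5 × 1.875 = 595.3 N·m clockwise.
Load: 34.8 × 9.8 = 341 N down at 2 m → arm 2 m, τ = 341 × 2 = 682 N·m clockwise.
Net moment of the loads = 1277 N·m clockwise.
The upward force F acts at the right end, arm 3.75 m, giving F × 3.75 counterclockwise.
Setting net torque to zero: F × 3.75 = 1277 → F = 1277 / 3.75 = 341 N.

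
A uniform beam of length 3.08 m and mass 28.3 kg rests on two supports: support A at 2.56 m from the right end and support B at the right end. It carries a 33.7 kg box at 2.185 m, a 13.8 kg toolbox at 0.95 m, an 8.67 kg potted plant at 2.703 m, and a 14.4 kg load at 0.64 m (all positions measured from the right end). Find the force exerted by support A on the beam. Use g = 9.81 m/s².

R_A ≈ 625 N

Taking torques about support B:
Beam weight: 28.3 × 9.81 = 277.6 N down at 1.54 m → arm 1.54 m, τ = 277.6 × 1.54 = 427.5 N·m counterclockwise.
Box: 33.7 × 9.81 = 330.6 N down at 2.185 m → arm 2.185 m, τ = 330.6 × 2.185 = 722.4 N·m counterclockwise.
Toolbox: 13.8 × 9.81 = 135.4 N down at 0.95 m → arm 0.95 m, τ = 135.4 × 0.95 = 128.6 N·m counterclockwise.
Potted plant: 8.67 × 9.81 = 85.05 N down at 2.703 m → arm 2.703 m, τ = 85.05 × 2.703 = 229.9 N·m counterclockwise.
Load: 14.4 × 9.81 = 141.3 N down at 0.64 m → arm 0.64 m, τ = 141.3 × 0.64 = 90.43 N·m counterclockwise.
Net load moment about support B = 1599 N·m counterclockwise.
Reaction R at support A is upward at 2.56 m, arm 2.56 m → moment R × 2.56 clockwise.
Balancing moments: R × 2.56 = 1599, giving R = 625 N.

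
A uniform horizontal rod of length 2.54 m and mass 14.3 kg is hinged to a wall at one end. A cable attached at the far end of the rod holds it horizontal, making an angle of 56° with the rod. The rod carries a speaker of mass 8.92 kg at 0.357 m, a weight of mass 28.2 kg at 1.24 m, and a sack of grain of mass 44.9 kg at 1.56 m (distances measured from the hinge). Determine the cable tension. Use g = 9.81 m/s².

T ≈ 589 N

About the hinge:
Beam weight: 14.3 × 9.81 = 140.3 N down at 1.27 m → arm 1.27 m, τ = 140.3 × 1.27 = 178.2 N·m clockwise.
Speaker: 8.92 × 9.81 = 87.51 N down at 0.357 m → arm 0.357 m, τ = 87.51 × 0.357 = 31.24 N·m clockwise.
Weight: 28.2 × 9.81 = 276.6 N down at 1.24 m → arm 1.24 m, τ = 276.6 × 1.24 = 343 N·m clockwise.
Sack of grain: 44.9 × 9.81 = 440.5 N down at 1.56 m → arm 1.56 m, τ = 440.5 × 1.56 = 687.2 N·m clockwise.
Total clockwise load moment = 1240 N·m.
The cable tension T acts at 2.54 m; only its component perpendicular to the rod, T sinθ, produces torque. sin 56° = 0.829.
Balancing moments: T × 2.54 × 0.829 = 1240, giving T = 1240 / 2.106 = 589 N.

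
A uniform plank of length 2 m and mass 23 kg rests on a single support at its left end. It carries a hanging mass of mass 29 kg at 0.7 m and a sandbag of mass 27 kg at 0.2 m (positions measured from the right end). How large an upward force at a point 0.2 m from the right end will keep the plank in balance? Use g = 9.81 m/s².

F ≈ 596 N

Taking torques about the left end:
Beam weight: 23 × 9.81 = 225.6 N down at 1 m → arm 1 m, τ = 225.6 × 1 = 225.6 N·m clockwise.
Hanging mass: 29 × 9.81 = 284.5 N down at 0.7 m → arm 1.3 m, τ = 284.5 × 1.3 = 369.9 N·m clockwise.
Sandbag: 27 × 9.81 = 264.9 N down at 0.2 m → arm 1.8 m, τ = 264.9 × 1.8 = 476.8 N·m clockwise.
Net moment of the loads = 1072 N·m clockwise.
The upward force F acts at a point 0.2 m from the right end, arm 1.8 m, giving F × 1.8 counterclockwise.
Στ = 0 ⇒ F × 1.8 = 1072 ⇒ F = 1072 / 1.8 = 596 N.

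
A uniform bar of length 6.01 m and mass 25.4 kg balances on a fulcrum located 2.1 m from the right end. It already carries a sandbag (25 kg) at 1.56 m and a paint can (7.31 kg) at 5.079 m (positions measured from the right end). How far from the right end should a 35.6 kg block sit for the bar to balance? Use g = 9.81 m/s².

Sum moments about the fulcrum (at 2.1 m from the right end) (the support reaction has zero arm there).
Beam weight: 25.4 × 9.81 = 249.2 N down at 3.005 m → arm 0.905 m, τ = 249.2 × 0.905 = 225.5 N·m counterclockwise.
Sandbag: 25 × 9.81 = 245.2 N down at 1.56 m → arm 0.54 m, τ = 245.2 × 0.54 = 132.4 N·m clockwise.
Paint can: 7.31 × 9.81 = 71.71 N down at 5.079 m → arm 2.979 m, τ = 71.71 × 2.979 = 213.6 N·m counterclockwise.
Net moment of existing loads = 306.7 N·m counterclockwise.
The block weighs 35.6 × 9.81 = 349.2 N and must supply an equal clockwise moment, so its lever arm about the fulcrum is 306.7 / 349.2 = 0.878 m.
That puts it at 2.1 − 0.878 = 1.22 m from the right end.

x ≈ 1.22 m from the right end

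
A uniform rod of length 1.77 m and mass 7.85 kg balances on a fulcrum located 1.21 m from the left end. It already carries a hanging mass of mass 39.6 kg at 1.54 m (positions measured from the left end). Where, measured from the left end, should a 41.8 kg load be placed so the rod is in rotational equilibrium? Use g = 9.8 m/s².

Taking torques about the fulcrum (at 1.21 m from the left end):
Beam weight: 7.85 × 9.8 = 76.93 N down at 0.885 m → arm 0.325 m, τ = 76.93 × 0.325 = 25 N·m counterclockwise.
Hanging mass: 39.6 × 9.8 = 388.1 N down at 1.54 m → arm 0.33 m, τ = 388.1 × 0.33 = 128.1 N·m clockwise.
Net moment of existing loads = 103.1 N·m clockwise.
The load weighs 41.8 × 9.8 = 409.6 N and must supply an equal counterclockwise moment, so its lever arm about the fulcrum is 103.1 / 409.6 = 0.252 m.
That puts it at 1.21 − 0.252 = 0.958 m from the left end.

x ≈ 0.958 m from the left end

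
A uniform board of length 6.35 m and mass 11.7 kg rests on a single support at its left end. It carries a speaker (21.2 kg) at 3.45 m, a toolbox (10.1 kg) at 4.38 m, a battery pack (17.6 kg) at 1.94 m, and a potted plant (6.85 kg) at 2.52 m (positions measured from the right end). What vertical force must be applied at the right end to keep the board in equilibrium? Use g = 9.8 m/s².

F ≈ 343 N

About the left end:
Beam weight: 11.7 × 9.8 = 114.7 N down at 3.175 m → arm 3.175 m, τ = 114.7 × 3.175 = 364.2 N·m clockwise.
Speaker: 21.2 × 9.8 = 207.8 N down at 3.45 m → arm 2.9 m, τ = 207.8 × 2.9 = 602.6 N·m clockwise.
Toolbox: 10.1 × 9.8 = 98.98 N down at 4.38 m → arm 1.97 m, τ = 98.98 × 1.97 = 195 N·m clockwise.
Battery pack: 17.6 × 9.8 = 172.5 N down at 1.94 m → arm 4.41 m, τ = 172.5 × 4.41 = 760.7 N·m clockwise.
Potted plant: 6.85 × 9.8 = 67.13 N down at 2.52 m → arm 3.83 m, τ = 67.13 × 3.83 = 257.1 N·m clockwise.
Net moment of the loads = 2180 N·m clockwise.
The upward force F acts at the right end, arm 6.35 m, giving F × 6.35 counterclockwise.
Balancing moments: F × 6.35 = 2180, giving F = 2180 / 6.35 = 343 N.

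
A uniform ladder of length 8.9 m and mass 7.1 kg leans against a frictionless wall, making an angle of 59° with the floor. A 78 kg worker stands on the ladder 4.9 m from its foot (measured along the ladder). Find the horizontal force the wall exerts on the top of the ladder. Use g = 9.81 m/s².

N_wall ≈ 274 N

Choose the foot of the ladder as the axis so the floor normal and friction both act there and drop out.
Ladder weight 7.1×9.81 = 69.65 N acts at 4.45 m along the ladder; its horizontal arm is 4.45·cos59° = 2.292 m → τ = 159.6 N·m clockwise.
Worker: 78×9.81 = 765.2 N at 4.9 m → arm 2.524 m → τ = 1931 N·m clockwise.
Wall normal N acts horizontally at the top; its moment arm is the height L sinθ = 8.9·sin59° = 7.629 m, counterclockwise.
For rotational equilibrium, N × 7.629 = 2091, so N = 274 N.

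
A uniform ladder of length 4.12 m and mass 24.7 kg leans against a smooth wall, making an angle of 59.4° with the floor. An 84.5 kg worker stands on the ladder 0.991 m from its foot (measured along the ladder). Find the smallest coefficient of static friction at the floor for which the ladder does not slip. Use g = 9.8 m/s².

Sum moments about the foot of the ladder (the floor normal and friction both act there and drop out).
Ladder weight 24.7×9.8 = 242.1 N acts at 2.06 m along the ladder; its horizontal arm is 2.06·cos59.4° = 1.049 m → τ = 254 N·m clockwise.
Worker: 84.5×9.8 = 828.1 N at 0.991 m → arm 0.5045 m → τ = 417.8 N·m clockwise.
Wall normal N acts horizontally at the top; its moment arm is the height L sinθ = 4.12·sin59.4° = 3.546 m, counterclockwise.
Setting net torque to zero: N × 3.546 = 671.8 → N = 189.5 N.
ΣFx = 0 ⇒ f = N_wall = 189.5 N. ΣFy = 0 ⇒ N_floor = 1070 N.
μ_min = f / N_floor = 189.5 / 1070 = 0.177.

μ_min ≈ 0.177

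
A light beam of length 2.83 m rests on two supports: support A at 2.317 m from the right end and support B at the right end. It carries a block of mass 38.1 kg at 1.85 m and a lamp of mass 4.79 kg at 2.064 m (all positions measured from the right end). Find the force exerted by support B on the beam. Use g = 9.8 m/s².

R_B ≈ 80.4 N

Choose support A as the axis so its reaction then has zero moment arm.
Block: 38.1 × 9.8 = 373.4 N down at 1.85 m → arm 0.467 m, τ = 373.4 × 0.467 = 174.4 N·m clockwise.
Lamp: 4.79 × 9.8 = 46.94 N down at 2.064 m → arm 0.253 m, τ = 46.94 × 0.253 = 11.88 N·m clockwise.
Net load moment about support A = 186.3 N·m clockwise.
Reaction R at support B is upward at 0 m, arm 2.317 m → moment R × 2.317 counterclockwise.
Setting net torque to zero: R × 2.317 = 186.3 → R = 80.4 N.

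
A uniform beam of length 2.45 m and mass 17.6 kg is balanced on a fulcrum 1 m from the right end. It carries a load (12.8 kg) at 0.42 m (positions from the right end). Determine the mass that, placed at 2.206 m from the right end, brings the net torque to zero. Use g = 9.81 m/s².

m ≈ 2.87 kg

About the fulcrum (at 1 m from the right end):
Beam weight: 17.6 × 9.81 = 172.7 N down at 1.225 m → arm 0.225 m, τ = 172.7 × 0.225 = 38.86 N·m counterclockwise.
Load: 12.8 × 9.81 = 125.6 N down at 0.42 m → arm 0.58 m, τ = 125.6 × 0.58 = 72.85 N·m clockwise.
Net moment of known loads = 33.99 N·m clockwise.
An unknown mass m at 2.206 m has arm 1.206 m; its moment is m·g·1.206 counterclockwise.
Στ = 0 ⇒ m × 9.81 × 1.206 = 33.99 ⇒ m = 33.99 / (9.81 × 1.206) = 2.87 kg.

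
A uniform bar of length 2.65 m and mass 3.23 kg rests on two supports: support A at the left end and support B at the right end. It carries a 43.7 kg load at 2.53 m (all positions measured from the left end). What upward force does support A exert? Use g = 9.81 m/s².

R_A ≈ 35.3 N

Taking torques about support B:
Beam weight: 3.23 × 9.81 = 31.69 N down at 1.325 m → arm 1.325 m, τ = 31.69 × 1.325 = 41.99 N·m counterclockwise.
Load: 43.7 × 9.81 = 428.7 N down at 2.53 m → arm 0.12 m, τ = 428.7 × 0.12 = 51.44 N·m counterclockwise.
Net load moment about support B = 93.43 N·m counterclockwise.
Reaction R at support A is upward at 0 m, arm 2.65 m → moment R × 2.65 clockwise.
Balancing moments: R × 2.65 = 93.43, giving R = 35.3 N.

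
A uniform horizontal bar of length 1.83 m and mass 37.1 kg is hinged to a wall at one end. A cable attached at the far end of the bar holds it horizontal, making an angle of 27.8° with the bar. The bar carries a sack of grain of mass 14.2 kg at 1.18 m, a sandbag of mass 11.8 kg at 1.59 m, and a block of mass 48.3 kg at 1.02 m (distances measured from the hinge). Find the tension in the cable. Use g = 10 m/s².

Taking torques about the hinge:
Beam weight: 37.1 × 10 = 371 N down at 0.915 m → arm 0.915 m, τ = 371 × 0.915 = 339.5 N·m clockwise.
Sack of grain: 14.2 × 10 = 142 N down at 1.18 m → arm 1.18 m, τ = 142 × 1.18 = 167.6 N·m clockwise.
Sandbag: 11.8 × 10 = 118 N down at 1.59 m → arm 1.59 m, τ = 118 × 1.59 = 187.6 N·m clockwise.
Block: 48.3 × 10 = 483 N down at 1.02 m → arm 1.02 m, τ = 483 × 1.02 = 492.7 N·m clockwise.
Total clockwise load moment = 1187 N·m.
The cable tension T acts at 1.83 m; only its component perpendicular to the bar, T sinθ, produces torque. sin 27.8° = 0.4664.
Setting net torque to zero: T × 1.83 × 0.4664 = 1187 → T = 1187 / 0.8535 = 1390 N.

T ≈ 1390 N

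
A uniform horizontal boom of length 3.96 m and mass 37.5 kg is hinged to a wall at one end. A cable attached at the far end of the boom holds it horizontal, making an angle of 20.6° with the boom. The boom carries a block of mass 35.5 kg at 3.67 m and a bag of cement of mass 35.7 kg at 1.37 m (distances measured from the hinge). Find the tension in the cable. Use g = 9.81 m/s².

T ≈ 1780 N

About the hinge:
Beam weight: 37.5 × 9.81 = 367.9 N down at 1.98 m → arm 1.98 m, τ = 367.9 × 1.98 = 728.4 N·m clockwise.
Block: 35.5 × 9.81 = 348.3 N down at 3.67 m → arm 3.67 m, τ = 348.3 × 3.67 = 1278 N·m clockwise.
Bag of cement: 35.7 × 9.81 = 350.2 N down at 1.37 m → arm 1.37 m, τ = 350.2 × 1.37 = 479.8 N·m clockwise.
Total clockwise load moment = 2486 N·m.
The cable tension T acts at 3.96 m; only its component perpendicular to the boom, T sinθ, produces torque. sin 20.6° = 0.3518.
For rotational equilibrium, T × 3.96 × 0.3518 = 2486, so T = 2486 / 1.393 = 1780 N.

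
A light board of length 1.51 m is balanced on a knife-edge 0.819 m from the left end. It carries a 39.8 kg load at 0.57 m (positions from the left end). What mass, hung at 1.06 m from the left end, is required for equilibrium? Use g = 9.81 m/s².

About the knife-edge (at 0.819 m from the left end):
Load: 39.8 × 9.81 = 390.4 N down at 0.57 m → arm 0.249 m, τ = 390.4 × 0.249 = 97.21 N·m counterclockwise.
Net moment of known loads = 97.21 N·m counterclockwise.
An unknown mass m at 1.06 m has arm 0.241 m; its moment is m·g·0.241 clockwise.
Στ = 0 ⇒ m × 9.81 × 0.241 = 97.21 ⇒ m = 97.21 / (9.81 × 0.241) = 41.1 kg.

m ≈ 41.1 kg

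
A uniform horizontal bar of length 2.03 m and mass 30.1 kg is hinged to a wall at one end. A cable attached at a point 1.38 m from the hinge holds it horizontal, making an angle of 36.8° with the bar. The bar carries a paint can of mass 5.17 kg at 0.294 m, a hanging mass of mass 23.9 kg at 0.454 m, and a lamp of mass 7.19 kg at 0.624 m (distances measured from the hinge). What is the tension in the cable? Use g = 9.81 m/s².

Choose the hinge as the axis so the unknown hinge reaction has zero arm there.
Beam weight: 30.1 × 9.81 = 295.3 N down at 1.015 m → arm 1.015 m, τ = 295.3 × 1.015 = 299.7 N·m clockwise.
Paint can: 5.17 × 9.81 = 50.72 N down at 0.294 m → arm 0.294 m, τ = 50.72 × 0.294 = 14.91 N·m clockwise.
Hanging mass: 23.9 × 9.81 = 234.5 N down at 0.454 m → arm 0.454 m, τ = 234.5 × 0.454 = 106.5 N·m clockwise.
Lamp: 7.19 × 9.81 = 70.53 N down at 0.624 m → arm 0.624 m, τ = 70.53 × 0.624 = 44.01 N·m clockwise.
Total clockwise load moment = 465.1 N·m.
The cable tension T acts at 1.38 m; only its component perpendicular to the bar, T sinθ, produces torque. sin 36.8° = 0.599.
Balancing moments: T × 1.38 × 0.599 = 465.1, giving T = 465.1 / 0.8266 = 563 N.

T ≈ 563 N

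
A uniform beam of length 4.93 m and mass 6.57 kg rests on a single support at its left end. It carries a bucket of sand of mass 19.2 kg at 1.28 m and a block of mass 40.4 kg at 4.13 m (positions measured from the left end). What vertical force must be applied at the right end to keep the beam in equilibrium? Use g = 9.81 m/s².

Take moments about the left end.
Beam weight: 6.57 × 9.81 = 64.45 N down at 2.465 m → arm 2.465 m, τ = 64.45 × 2.465 = 158.9 N·m clockwise.
Bucket of sand: 19.2 × 9.81 = 188.4 N down at 1.28 m → arm 1.28 m, τ = 188.4 × 1.28 = 241.2 N·m clockwise.
Block: 40.4 × 9.81 = 396.3 N down at 4.13 m → arm 4.13 m, τ = 396.3 × 4.13 = 1637 N·m clockwise.
Net moment of the loads = 2037 N·m clockwise.
The upward force F acts at the right end, arm 4.93 m, giving F × 4.93 counterclockwise.
Setting net torque to zero: F × 4.93 = 2037 → F = 2037 / 4.93 = 413 N.

F ≈ 413 N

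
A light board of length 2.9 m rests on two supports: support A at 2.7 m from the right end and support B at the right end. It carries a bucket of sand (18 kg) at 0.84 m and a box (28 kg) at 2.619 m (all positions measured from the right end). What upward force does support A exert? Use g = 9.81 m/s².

R_A ≈ 321 N

Sum moments about support B (its reaction then has zero moment arm).
Bucket of sand: 18 × 9.81 = 176.6 N down at 0.84 m → arm 0.84 m, τ = 176.6 × 0.84 = 148.3 N·m counterclockwise.
Box: 28 × 9.81 = 274.7 N down at 2.619 m → arm 2.619 m, τ = 274.7 × 2.619 = 719.4 N·m counterclockwise.
Net load moment about support B = 867.7 N·m counterclockwise.
Reaction R at support A is upward at 2.7 m, arm 2.7 m → moment R × 2.7 clockwise.
For rotational equilibrium, R × 2.7 = 867.7, so R = 321 N.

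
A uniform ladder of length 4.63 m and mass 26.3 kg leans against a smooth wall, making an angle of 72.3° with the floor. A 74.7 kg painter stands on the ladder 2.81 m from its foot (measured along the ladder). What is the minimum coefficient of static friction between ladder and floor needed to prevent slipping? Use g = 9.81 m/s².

μ_min ≈ 0.185

Taking torques about the foot of the ladder:
Ladder weight 26.3×9.81 = 258 N acts at 2.315 m along the ladder; its horizontal arm is 2.315·cos72.3° = 0.7038 m → τ = 181.6 N·m clockwise.
Painter: 74.7×9.81 = 732.8 N at 2.81 m → arm 0.8543 m → τ = 626 N·m clockwise.
Wall normal N acts horizontally at the top; its moment arm is the height L sinθ = 4.63·sin72.3° = 4.411 m, counterclockwise.
Balancing moments: N × 4.411 = 807.6, giving N = 183.1 N.
ΣFx = 0 ⇒ f = N_wall = 183.1 N. ΣFy = 0 ⇒ N_floor = 990.8 N.
μ_min = f / N_floor = 183.1 / 990.8 = 0.185.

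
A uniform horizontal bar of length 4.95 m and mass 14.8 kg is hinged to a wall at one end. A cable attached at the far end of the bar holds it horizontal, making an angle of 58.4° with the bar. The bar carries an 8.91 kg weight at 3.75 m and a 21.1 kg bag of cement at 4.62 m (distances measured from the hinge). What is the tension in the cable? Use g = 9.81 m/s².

Choose the hinge as the axis so the unknown hinge reaction has zero arm there.
Beam weight: 14.8 × 9.81 = 145.2 N down at 2.475 m → arm 2.475 m, τ = 145.2 × 2.475 = 359.4 N·m clockwise.
Weight: 8.91 × 9.81 = 87.41 N down at 3.75 m → arm 3.75 m, τ = 87.41 × 3.75 = 327.8 N·m clockwise.
Bag of cement: 21.1 × 9.81 = 207 N down at 4.62 m → arm 4.62 m, τ = 207 × 4.62 = 956.3 N·m clockwise.
Total clockwise load moment = 1644 N·m.
The cable tension T acts at 4.95 m; only its component perpendicular to the bar, T sinθ, produces torque. sin 58.4° = 0.8517.
For rotational equilibrium, T × 4.95 × 0.8517 = 1644, so T = 1644 / 4.216 = 390 N.

T ≈ 390 N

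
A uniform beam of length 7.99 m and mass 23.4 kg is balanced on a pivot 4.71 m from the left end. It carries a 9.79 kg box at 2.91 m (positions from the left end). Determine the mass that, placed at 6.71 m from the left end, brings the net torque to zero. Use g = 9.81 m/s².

m ≈ 17.2 kg

About the pivot (at 4.71 m from the left end):
Beam weight: 23.4 × 9.81 = 229.6 N down at 3.995 m → arm 0.715 m, τ = 229.6 × 0.715 = 164.2 N·m counterclockwise.
Box: 9.79 × 9.81 = 96.04 N down at 2.91 m → arm 1.8 m, τ = 96.04 × 1.8 = 172.9 N·m counterclockwise.
Net moment of known loads = 337.1 N·m counterclockwise.
An unknown mass m at 6.71 m has arm 2 m; its moment is m·g·2 clockwise.
Στ = 0 ⇒ m × 9.81 × 2 = 337.1 ⇒ m = 337.1 / (9.81 × 2) = 17.2 kg.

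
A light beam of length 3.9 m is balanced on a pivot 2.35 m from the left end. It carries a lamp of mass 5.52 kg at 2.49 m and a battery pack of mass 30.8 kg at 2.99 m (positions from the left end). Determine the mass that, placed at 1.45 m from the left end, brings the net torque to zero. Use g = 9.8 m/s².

Choose the pivot (at 2.35 m from the left end) as the axis so the support reaction has zero arm there.
Lamp: 5.52 × 9.8 = 54.1 N down at 2.49 m → arm 0.14 m, τ = 54.1 × 0.14 = 7.574 N·m clockwise.
Battery pack: 30.8 × 9.8 = 301.8 N down at 2.99 m → arm 0.64 m, τ = 301.8 × 0.64 = 193.2 N·m clockwise.
Net moment of known loads = 200.8 N·m clockwise.
An unknown mass m at 1.45 m has arm 0.9 m; its moment is m·g·0.9 counterclockwise.
Setting net torque to zero: m × 9.8 × 0.9 = 200.8 → m = 200.8 / (9.8 × 0.9) = 22.8 kg.

m ≈ 22.8 kg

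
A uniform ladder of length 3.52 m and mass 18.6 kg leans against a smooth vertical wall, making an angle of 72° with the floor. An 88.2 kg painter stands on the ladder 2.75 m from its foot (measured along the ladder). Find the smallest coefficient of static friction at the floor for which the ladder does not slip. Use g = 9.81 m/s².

μ_min ≈ 0.238

Taking torques about the foot of the ladder:
Ladder weight 18.6×9.81 = 182.5 N acts at 1.76 m along the ladder; its horizontal arm is 1.76·cos72° = 0.5439 m → τ = 99.26 N·m clockwise.
Painter: 88.2×9.81 = 865.2 N at 2.75 m → arm 0.8498 m → τ = 735.2 N·m clockwise.
Wall normal N acts horizontally at the top; its moment arm is the height L sinθ = 3.52·sin72° = 3.348 m, counterclockwise.
Στ = 0 ⇒ N × 3.348 = 834.5 ⇒ N = 249.3 N.
ΣFx = 0 ⇒ f = N_wall = 249.3 N. ΣFy = 0 ⇒ N_floor = 1048 N.
μ_min = f / N_floor = 249.3 / 1048 = 0.238.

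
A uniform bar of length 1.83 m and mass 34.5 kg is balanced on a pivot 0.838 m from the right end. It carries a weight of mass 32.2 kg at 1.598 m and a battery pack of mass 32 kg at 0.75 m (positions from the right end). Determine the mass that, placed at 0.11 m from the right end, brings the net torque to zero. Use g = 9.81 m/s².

Sum moments about the pivot (at 0.838 m from the right end) (the support reaction has zero arm there).
Beam weight: 34.5 × 9.81 = 338.4 N down at 0.915 m → arm 0.077 m, τ = 338.4 × 0.077 = 26.06 N·m counterclockwise.
Weight: 32.2 × 9.81 = 315.9 N down at 1.598 m → arm 0.76 m, τ = 315.9 × 0.76 = 240.1 N·m counterclockwise.
Battery pack: 32 × 9.81 = 313.9 N down at 0.75 m → arm 0.088 m, τ = 313.9 × 0.088 = 27.62 N·m clockwise.
Net moment of known loads = 238.5 N·m counterclockwise.
An unknown mass m at 0.11 m has arm 0.728 m; its moment is m·g·0.728 clockwise.
For rotational equilibrium, m × 9.81 × 0.728 = 238.5, so m = 238.5 / (9.81 × 0.728) = 33.4 kg.

m ≈ 33.4 kg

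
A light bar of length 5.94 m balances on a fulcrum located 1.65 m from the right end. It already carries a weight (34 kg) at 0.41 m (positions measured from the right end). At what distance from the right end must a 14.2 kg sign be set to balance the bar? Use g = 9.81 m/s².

Choose the fulcrum (at 1.65 m from the right end) as the axis so the support reaction has zero arm there.
Weight: 34 × 9.81 = 333.5 N down at 0.41 m → arm 1.24 m, τ = 333.5 × 1.24 = 413.5 N·m clockwise.
Net moment of existing loads = 413.5 N·m clockwise.
The sign weighs 14.2 × 9.81 = 139.3 N and must supply an equal counterclockwise moment, so its lever arm about the fulcrum is 413.5 / 139.3 = 2.97 m.
That puts it at 1.65 + 2.97 = 4.62 m from the right end.

x ≈ 4.62 m from the right end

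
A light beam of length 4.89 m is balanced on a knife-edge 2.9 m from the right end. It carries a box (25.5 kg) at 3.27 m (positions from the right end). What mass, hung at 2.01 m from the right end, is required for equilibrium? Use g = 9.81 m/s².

Choose the knife-edge (at 2.9 m from the right end) as the axis so the support reaction has zero arm there.
Box: 25.5 × 9.81 = 250.2 N down at 3.27 m → arm 0.37 m, τ = 250.2 × 0.37 = 92.57 N·m counterclockwise.
Net moment of known loads = 92.57 N·m counterclockwise.
An unknown mass m at 2.01 m has arm 0.89 m; its moment is m·g·0.89 clockwise.
Στ = 0 ⇒ m × 9.81 × 0.89 = 92.57 ⇒ m = 92.57 / (9.81 × 0.89) = 10.6 kg.

m ≈ 10.6 kg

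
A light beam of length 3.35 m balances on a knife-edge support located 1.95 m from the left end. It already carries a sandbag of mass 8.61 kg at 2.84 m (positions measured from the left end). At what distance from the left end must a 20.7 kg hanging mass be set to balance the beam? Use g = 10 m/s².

x ≈ 1.58 m from the left end

About the knife-edge support (at 1.95 m from the left end):
Sandbag: 8.61 × 10 = 86.1 N down at 2.84 m → arm 0.89 m, τ = 86.1 × 0.89 = 76.63 N·m clockwise.
Net moment of existing loads = 76.63 N·m clockwise.
The hanging mass weighs 20.7 × 10 = 207 N and must supply an equal counterclockwise moment, so its lever arm about the knife-edge support is 76.63 / 207 = 0.37 m.
That puts it at 1.95 − 0.37 = 1.58 m from the left end.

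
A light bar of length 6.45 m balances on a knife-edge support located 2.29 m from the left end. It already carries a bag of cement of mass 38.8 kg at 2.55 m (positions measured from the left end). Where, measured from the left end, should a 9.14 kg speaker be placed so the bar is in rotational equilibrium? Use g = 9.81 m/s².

x ≈ 1.19 m from the left end

Taking torques about the knife-edge support (at 2.29 m from the left end):
Bag of cement: 38.8 × 9.81 = 380.6 N down at 2.55 m → arm 0.26 m, τ = 380.6 × 0.26 = 98.96 N·m clockwise.
Net moment of existing loads = 98.96 N·m clockwise.
The speaker weighs 9.14 × 9.81 = 89.66 N and must supply an equal counterclockwise moment, so its lever arm about the knife-edge support is 98.96 / 89.66 = 1.1 m.
That puts it at 2.29 − 1.1 = 1.19 m from the left end.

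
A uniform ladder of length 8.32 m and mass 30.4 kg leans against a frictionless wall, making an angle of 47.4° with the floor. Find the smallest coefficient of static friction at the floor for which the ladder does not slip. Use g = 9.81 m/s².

μ_min ≈ 0.46

Choose the foot of the ladder as the axis so the floor normal and friction both act there and drop out.
Ladder weight 30.4×9.81 = 298.2 N acts at 4.16 m along the ladder; its horizontal arm is 4.16·cos47.4° = 2.816 m → τ = 839.7 N·m clockwise.
Wall normal N acts horizontally at the top; its moment arm is the height L sinθ = 8.32·sin47.4° = 6.124 m, counterclockwise.
Στ = 0 ⇒ N × 6.124 = 839.7 ⇒ N = 137.1 N.
ΣFx = 0 ⇒ f = N_wall = 137.1 N. ΣFy = 0 ⇒ N_floor = 298.2 N.
μ_min = f / N_floor = 137.1 / 298.2 = 0.46.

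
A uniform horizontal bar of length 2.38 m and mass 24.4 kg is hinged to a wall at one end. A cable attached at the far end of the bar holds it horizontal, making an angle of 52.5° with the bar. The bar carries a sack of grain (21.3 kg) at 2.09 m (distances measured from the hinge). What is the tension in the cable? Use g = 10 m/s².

Taking torques about the hinge:
Beam weight: 24.4 × 10 = 244 N down at 1.19 m → arm 1.19 m, τ = 244 × 1.19 = 290.4 N·m clockwise.
Sack of grain: 21.3 × 10 = 213 N down at 2.09 m → arm 2.09 m, τ = 213 × 2.09 = 445.2 N·m clockwise.
Total clockwise load moment = 735.6 N·m.
The cable tension T acts at 2.38 m; only its component perpendicular to the bar, T sinθ, produces torque. sin 52.5° = 0.7934.
Balancing moments: T × 2.38 × 0.7934 = 735.6, giving T = 735.6 / 1.888 = 390 N.

T ≈ 390 N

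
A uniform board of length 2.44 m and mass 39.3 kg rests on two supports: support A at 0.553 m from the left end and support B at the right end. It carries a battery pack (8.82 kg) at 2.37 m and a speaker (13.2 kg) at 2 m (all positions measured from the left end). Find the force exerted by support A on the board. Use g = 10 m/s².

Taking torques about support B:
Beam weight: 39.3 × 10 = 393 N down at 1.22 m → arm 1.22 m, τ = 393 × 1.22 = 479.5 N·m counterclockwise.
Battery pack: 8.82 × 10 = 88.2 N down at 2.37 m → arm 0.07 m, τ = 88.2 × 0.07 = 6.174 N·m counterclockwise.
Speaker: 13.2 × 10 = 132 N down at 2 m → arm 0.44 m, τ = 132 × 0.44 = 58.08 N·m counterclockwise.
Net load moment about support B = 543.8 N·m counterclockwise.
Reaction R at support A is upward at 0.553 m, arm 1.887 m → moment R × 1.887 clockwise.
Setting net torque to zero: R × 1.887 = 543.8 → R = 288 N.

R_A ≈ 288 N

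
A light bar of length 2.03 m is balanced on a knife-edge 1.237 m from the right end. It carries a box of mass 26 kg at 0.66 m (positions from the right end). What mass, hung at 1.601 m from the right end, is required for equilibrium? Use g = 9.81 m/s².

m ≈ 41.2 kg

Taking torques about the knife-edge (at 1.237 m from the right end):
Box: 26 × 9.81 = 255.1 N down at 0.66 m → arm 0.577 m, τ = 255.1 × 0.577 = 147.2 N·m clockwise.
Net moment of known loads = 147.2 N·m clockwise.
An unknown mass m at 1.601 m has arm 0.364 m; its moment is m·g·0.364 counterclockwise.
Balancing moments: m × 9.81 × 0.364 = 147.2, giving m = 147.2 / (9.81 × 0.364) = 41.2 kg.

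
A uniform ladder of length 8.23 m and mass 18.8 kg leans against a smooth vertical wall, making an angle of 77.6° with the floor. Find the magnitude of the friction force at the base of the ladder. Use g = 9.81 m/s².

f ≈ 20.3 N

Sum moments about the foot of the ladder (the floor normal and friction both act there and drop out).
Ladder weight 18.8×9.81 = 184.4 N acts at 4.115 m along the ladder; its horizontal arm is 4.115·cos77.6° = 0.8836 m → τ = 162.9 N·m clockwise.
Wall normal N acts horizontally at the top; its moment arm is the height L sinθ = 8.23·sin77.6° = 8.038 m, counterclockwise.
For rotational equilibrium, N × 8.038 = 162.9, so N = 20.3 N.
ΣFx = 0: friction at the foot balances the wall's push, so f = N_wall = 20.3 N.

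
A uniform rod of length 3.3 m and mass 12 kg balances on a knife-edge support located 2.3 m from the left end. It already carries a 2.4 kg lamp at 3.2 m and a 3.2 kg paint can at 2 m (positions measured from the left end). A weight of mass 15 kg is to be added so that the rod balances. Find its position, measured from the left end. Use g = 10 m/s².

x ≈ 2.74 m from the left end

About the knife-edge support (at 2.3 m from the left end):
Beam weight: 12 × 10 = 120 N down at 1.65 m → arm 0.65 m, τ = 120 × 0.65 = 78 N·m counterclockwise.
Lamp: 2.4 × 10 = 24 N down at 3.2 m → arm 0.9 m, τ = 24 × 0.9 = 21.6 N·m clockwise.
Paint can: 3.2 × 10 = 32 N down at 2 m → arm 0.3 m, τ = 32 × 0.3 = 9.6 N·m counterclockwise.
Net moment of existing loads = 66 N·m counterclockwise.
The weight weighs 15 × 10 = 150 N and must supply an equal clockwise moment, so its lever arm about the knife-edge support is 66 / 150 = 0.44 m.
That puts it at 2.3 + 0.44 = 2.74 m from the left end.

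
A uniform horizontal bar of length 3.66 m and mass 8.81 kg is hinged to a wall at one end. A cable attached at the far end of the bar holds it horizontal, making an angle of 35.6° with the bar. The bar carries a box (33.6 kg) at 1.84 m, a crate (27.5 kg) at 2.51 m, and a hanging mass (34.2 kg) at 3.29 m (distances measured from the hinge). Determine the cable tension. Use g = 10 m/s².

T ≈ 1220 N

Sum moments about the hinge (the unknown hinge reaction has zero arm there).
Beam weight: 8.81 × 10 = 88.1 N down at 1.83 m → arm 1.83 m, τ = 88.1 × 1.83 = 161.2 N·m clockwise.
Box: 33.6 × 10 = 336 N down at 1.84 m → arm 1.84 m, τ = 336 × 1.84 = 618.2 N·m clockwise.
Crate: 27.5 × 10 = 275 N down at 2.51 m → arm 2.51 m, τ = 275 × 2.51 = 690.2 N·m clockwise.
Hanging mass: 34.2 × 10 = 342 N down at 3.29 m → arm 3.29 m, τ = 342 × 3.29 = 1125 N·m clockwise.
Total clockwise load moment = 2595 N·m.
The cable tension T acts at 3.66 m; only its component perpendicular to the bar, T sinθ, produces torque. sin 35.6° = 0.5821.
Balancing moments: T × 3.66 × 0.5821 = 2595, giving T = 2595 / 2.13 = 1220 N.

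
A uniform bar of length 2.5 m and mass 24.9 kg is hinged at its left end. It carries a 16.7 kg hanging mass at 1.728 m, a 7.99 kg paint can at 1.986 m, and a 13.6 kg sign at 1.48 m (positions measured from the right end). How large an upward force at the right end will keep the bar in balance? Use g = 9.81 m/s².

Choose the left end as the axis so the unknown pivot reaction has zero arm there.
Beam weight: 24.9 × 9.81 = 244.3 N down at 1.25 m → arm 1.25 m, τ = 244.3 × 1.25 = 305.4 N·m clockwise.
Hanging mass: 16.7 × 9.81 = 163.8 N down at 1.728 m → arm 0.772 m, τ = 163.8 × 0.772 = 126.5 N·m clockwise.
Paint can: 7.99 × 9.81 = 78.38 N down at 1.986 m → arm 0.514 m, τ = 78.38 × 0.514 = 40.29 N·m clockwise.
Sign: 13.6 × 9.81 = 133.4 N down at 1.48 m → arm 1.02 m, τ = 133.4 × 1.02 = 136.1 N·m clockwise.
Net moment of the loads = 608.3 N·m clockwise.
The upward force F acts at the right end, arm 2.5 m, giving F × 2.5 counterclockwise.
Setting net torque to zero: F × 2.5 = 608.3 → F = 608.3 / 2.5 = 243 N.

F ≈ 243 N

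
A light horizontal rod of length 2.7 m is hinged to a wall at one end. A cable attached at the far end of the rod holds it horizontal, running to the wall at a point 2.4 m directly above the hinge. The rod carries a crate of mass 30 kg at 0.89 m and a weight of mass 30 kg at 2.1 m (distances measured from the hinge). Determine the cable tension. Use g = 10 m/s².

Choose the hinge as the axis so the unknown hinge reaction has zero arm there.
Crate: 30 × 10 = 300 N down at 0.89 m → arm 0.89 m, τ = 300 × 0.89 = 267 N·m clockwise.
Weight: 30 × 10 = 300 N down at 2.1 m → arm 2.1 m, τ = 300 × 2.1 = 630 N·m clockwise.
Total clockwise load moment = 897 N·m.
The cable tension T acts at 2.7 m; only its component perpendicular to the rod, T sinθ, produces torque. sinθ = h/√(h²+d²) = 2.4/√(2.4²+2.7²) = 0.6644.
Setting net torque to zero: T × 2.7 × 0.6644 = 897 → T = 897 / 1.794 = 500 N.

T ≈ 500 N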